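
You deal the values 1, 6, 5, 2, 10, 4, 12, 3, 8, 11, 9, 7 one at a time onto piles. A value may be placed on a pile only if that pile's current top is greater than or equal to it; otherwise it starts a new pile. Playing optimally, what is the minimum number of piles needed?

Place each on the leftmost legal pile:
1 → new pile 1 (tops now [1])
6 → new pile 2 (tops now [1, 6])
5 → pile 2 (tops now [1, 5])
2 → pile 2 (tops now [1, 2])
10 → new pile 3 (tops now [1, 2, 10])
4 → pile 3 (tops now [1, 2, 4])
12 → new pile 4 (tops now [1, 2, 4, 12])
3 → pile 3 (tops now [1, 2, 3, 12])
8 → pile 4 (tops now [1, 2, 3, 8])
11 → new pile 5 (tops now [1, 2, 3, 8, 11])
9 → pile 5 (tops now [1, 2, 3, 8, 9])
7 → pile 4 (tops now [1, 2, 3, 7, 9])
Five piles.

5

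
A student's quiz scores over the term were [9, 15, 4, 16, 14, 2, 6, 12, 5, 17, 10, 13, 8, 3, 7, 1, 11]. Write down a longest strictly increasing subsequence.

9, 15, 16, 17

Patience tails give the LIS length; then backtrack through the dp parents:
9 → extends → [9]
15 → extends → [9, 15]
4 → replaces 9 → [4, 15]
16 → extends → [4, 15, 16]
14 → replaces 15 → [4, 14, 16]
2 → replaces 4 → [2, 14, 16]
6 → replaces 14 → [2, 6, 16]
12 → replaces 16 → [2, 6, 12]
5 → replaces 6 → [2, 5, 12]
17 → extends → [2, 5, 12, 17]
10 → replaces 12 → [2, 5, 10, 17]
13 → replaces 17 → [2, 5, 10, 13]
8 → replaces 10 → [2, 5, 8, 13]
3 → replaces 5 → [2, 3, 8, 13]
7 → replaces 8 → [2, 3, 7, 13]
1 → replaces 2 → [1, 3, 7, 13]
11 → replaces 13 → [1, 3, 7, 11]
Length 4; one witness is 9, 15, 16, 17.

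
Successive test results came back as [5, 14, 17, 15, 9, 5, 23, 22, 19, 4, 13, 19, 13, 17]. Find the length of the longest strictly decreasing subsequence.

5

Let dp[i] be the longest strictly decreasing subsequence ending at i:
i:      1  2  3  4  5  6  7  8  9 10 11 12 13 14
a[i]:   5 14 17 15  9  5 23 22 19  4 13 19 13 17
dp:     1  1  1  2  3  4  1  2  3  5  4  3  4  4
Maximum is 5.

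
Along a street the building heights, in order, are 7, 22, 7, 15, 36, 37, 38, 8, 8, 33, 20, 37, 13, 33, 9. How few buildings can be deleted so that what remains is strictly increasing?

Fewest deletions = n − (longest strictly increasing subsequence).
i:      1  2  3  4  5  6  7  8  9 10 11 12 13 14 15
a[i]:   7 22  7 15 36 37 38  8  8 33 20 37 13 33  9
dp:     1  2  1  2  3  4  5  2  2  3  3  4  3  4  3
max dp = 5, so deletions = 15 − 5 = 10.

10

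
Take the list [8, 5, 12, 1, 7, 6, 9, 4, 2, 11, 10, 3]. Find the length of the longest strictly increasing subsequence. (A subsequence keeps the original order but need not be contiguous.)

4

Track the smallest tail for each achievable length (strict):
8 → extends → [8]
5 → replaces 8 → [5]
12 → extends → [5, 12]
1 → replaces 5 → [1, 12]
7 → replaces 12 → [1, 7]
6 → replaces 7 → [1, 6]
9 → extends → [1, 6, 9]
4 → replaces 6 → [1, 4, 9]
2 → replaces 4 → [1, 2, 9]
11 → extends → [1, 2, 9, 11]
10 → replaces 11 → [1, 2, 9, 10]
3 → replaces 9 → [1, 2, 3, 10]
Four tails, so the longest strictly increasing subsequence has length 4 (e.g. 5, 7, 9, 11).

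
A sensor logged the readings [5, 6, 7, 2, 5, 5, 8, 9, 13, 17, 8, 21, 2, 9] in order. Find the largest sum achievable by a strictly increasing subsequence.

86

Let S[i] be the best sum of a strictly increasing subsequence ending at i:
i:      1  2  3  4  5  6  7  8  9 10 11 12 13 14
a[i]:   5  6  7  2  5  5  8  9 13 17  8 21  2  9
S:      5 11 18  2  7  7 26 35 48 65 26 86  2 35
Maximum is 86 (e.g. 5 + 6 + 7 + 8 + 9 + 13 + 17 + 21).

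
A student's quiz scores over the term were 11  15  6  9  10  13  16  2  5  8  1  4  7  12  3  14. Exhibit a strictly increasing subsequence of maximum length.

6, 9, 10, 13, 16

Patience tails give the LIS length; then backtrack through the dp parents:
11 → extends → [11]
15 → extends → [11, 15]
6 → replaces 11 → [6, 15]
9 → replaces 15 → [6, 9]
10 → extends → [6, 9, 10]
13 → extends → [6, 9, 10, 13]
16 → extends → [6, 9, 10, 13, 16]
2 → replaces 6 → [2, 9, 10, 13, 16]
5 → replaces 9 → [2, 5, 10, 13, 16]
8 → replaces 10 → [2, 5, 8, 13, 16]
1 → replaces 2 → [1, 5, 8, 13, 16]
4 → replaces 5 → [1, 4, 8, 13, 16]
7 → replaces 8 → [1, 4, 7, 13, 16]
12 → replaces 13 → [1, 4, 7, 12, 16]
3 → replaces 4 → [1, 3, 7, 12, 16]
14 → replaces 16 → [1, 3, 7, 12, 14]
Length 5; one witness is 6, 9, 10, 13, 16.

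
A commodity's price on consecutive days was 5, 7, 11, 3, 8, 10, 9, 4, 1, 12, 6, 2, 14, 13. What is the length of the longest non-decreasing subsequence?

Let dp[i] be the length of the longest such subsequence ending at index i:
i:      1  2  3  4  5  6  7  8  9 10 11 12 13 14
a[i]:   5  7 11  3  8 10  9  4  1 12  6  2 14 13
dp:     1  2  3  1  3  4  4  2  1  5  3  2  6  6
Maximum dp value is 6.

6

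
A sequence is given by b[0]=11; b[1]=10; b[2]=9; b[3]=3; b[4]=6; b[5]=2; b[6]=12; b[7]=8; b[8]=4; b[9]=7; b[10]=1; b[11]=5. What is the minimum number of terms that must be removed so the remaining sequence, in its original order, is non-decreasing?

9

Fewest deletions = n − (longest non-decreasing subsequence).
i:      0  1  2  3  4  5  6  7  8  9 10 11
b[i]:  11 10  9  3  6  2 12  8  4  7  1  5
dp:     1  1  1  1  2  1  3  3  2  3  1  3
max dp = 3, so deletions = 12 − 3 = 9.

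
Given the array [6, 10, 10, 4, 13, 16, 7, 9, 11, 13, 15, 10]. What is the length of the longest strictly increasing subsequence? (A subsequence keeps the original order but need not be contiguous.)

Track the smallest tail for each achievable length (strict):
6 → extends → [6]
10 → extends → [6, 10]
10 → already a tail → [6, 10]
4 → replaces 6 → [4, 10]
13 → extends → [4, 10, 13]
16 → extends → [4, 10, 13, 16]
7 → replaces 10 → [4, 7, 13, 16]
9 → replaces 13 → [4, 7, 9, 16]
11 → replaces 16 → [4, 7, 9, 11]
13 → extends → [4, 7, 9, 11, 13]
15 → extends → [4, 7, 9, 11, 13, 15]
10 → replaces 11 → [4, 7, 9, 10, 13, 15]
Six tails, so the longest strictly increasing subsequence has length 6 (e.g. 6, 7, 9, 11, 13, 15).

6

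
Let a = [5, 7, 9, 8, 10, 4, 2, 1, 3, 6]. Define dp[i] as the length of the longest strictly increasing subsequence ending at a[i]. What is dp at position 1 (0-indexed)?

2

dp[i] = 1 + max{dp[j] : j<i, a[j]<a[i]} (or 1 if no such j):
i:      0  1  2  3  4  5  6  7  8  9
a[i]:   5  7  9  8 10  4  2  1  3  6
dp:     1  2  3  3  4  1  1  1  2  3
At index 1 the value is 2.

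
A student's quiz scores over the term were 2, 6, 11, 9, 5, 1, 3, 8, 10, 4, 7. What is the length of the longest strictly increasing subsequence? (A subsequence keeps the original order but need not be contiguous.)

4

Track the smallest tail for each achievable length (strict):
2 → extends → [2]
6 → extends → [2, 6]
11 → extends → [2, 6, 11]
9 → replaces 11 → [2, 6, 9]
5 → replaces 6 → [2, 5, 9]
1 → replaces 2 → [1, 5, 9]
3 → replaces 5 → [1, 3, 9]
8 → replaces 9 → [1, 3, 8]
10 → extends → [1, 3, 8, 10]
4 → replaces 8 → [1, 3, 4, 10]
7 → replaces 10 → [1, 3, 4, 7]
Four tails, so the longest strictly increasing subsequence has length 4 (e.g. 2, 6, 9, 10).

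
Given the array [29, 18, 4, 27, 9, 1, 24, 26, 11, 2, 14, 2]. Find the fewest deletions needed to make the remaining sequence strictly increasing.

8

Fewest deletions = n − (longest strictly increasing subsequence).
Patience tails:
29 → extends → [29]
18 → replaces 29 → [18]
4 → replaces 18 → [4]
27 → extends → [4, 27]
9 → replaces 27 → [4, 9]
1 → replaces 4 → [1, 9]
24 → extends → [1, 9, 24]
26 → extends → [1, 9, 24, 26]
11 → replaces 24 → [1, 9, 11, 26]
2 → replaces 9 → [1, 2, 11, 26]
14 → replaces 26 → [1, 2, 11, 14]
2 → already a tail → [1, 2, 11, 14]
Longest strictly increasing subsequence has length 4, so deletions = 12 − 4 = 8.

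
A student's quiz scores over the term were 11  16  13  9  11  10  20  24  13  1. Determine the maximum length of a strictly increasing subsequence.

Track the smallest tail for each achievable length (strict):
11 → extends → [11]
16 → extends → [11, 16]
13 → replaces 16 → [11, 13]
9 → replaces 11 → [9, 13]
11 → replaces 13 → [9, 11]
10 → replaces 11 → [9, 10]
20 → extends → [9, 10, 20]
24 → extends → [9, 10, 20, 24]
13 → replaces 20 → [9, 10, 13, 24]
1 → replaces 9 → [1, 10, 13, 24]
Four tails, so the longest strictly increasing subsequence has length 4 (e.g. 11, 16, 20, 24).

4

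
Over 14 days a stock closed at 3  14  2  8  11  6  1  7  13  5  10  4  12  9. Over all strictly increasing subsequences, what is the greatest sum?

Let S[i] be the best sum of a strictly increasing subsequence ending at i:
i:      1  2  3  4  5  6  7  8  9 10 11 12 13 14
a[i]:   3 14  2  8 11  6  1  7 13  5 10  4 12  9
S:      3 17  2 11 22  9  1 16 35  8 26  7 38 25
Maximum is 38 (e.g. 3 + 6 + 7 + 10 + 12).

38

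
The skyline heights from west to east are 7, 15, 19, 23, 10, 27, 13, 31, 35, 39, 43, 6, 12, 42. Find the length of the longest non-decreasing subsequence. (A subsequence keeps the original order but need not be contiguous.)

9

Track the smallest tail for each achievable length (allowing ties):
7 → extends → [7]
15 → extends → [7, 15]
19 → extends → [7, 15, 19]
23 → extends → [7, 15, 19, 23]
10 → replaces 15 → [7, 10, 19, 23]
27 → extends → [7, 10, 19, 23, 27]
13 → replaces 19 → [7, 10, 13, 23, 27]
31 → extends → [7, 10, 13, 23, 27, 31]
35 → extends → [7, 10, 13, 23, 27, 31, 35]
39 → extends → [7, 10, 13, 23, 27, 31, 35, 39]
43 → extends → [7, 10, 13, 23, 27, 31, 35, 39, 43]
6 → replaces 7 → [6, 10, 13, 23, 27, 31, 35, 39, 43]
12 → replaces 13 → [6, 10, 12, 23, 27, 31, 35, 39, 43]
42 → replaces 43 → [6, 10, 12, 23, 27, 31, 35, 39, 42]
Nine tails, so the longest non-decreasing subsequence has length 9 (e.g. 7, 15, 19, 23, 27, 31, 35, 39, 43).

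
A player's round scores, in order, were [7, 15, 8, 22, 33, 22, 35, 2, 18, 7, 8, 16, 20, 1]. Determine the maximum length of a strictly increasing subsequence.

Track the smallest tail for each achievable length (strict):
7 → extends → [7]
15 → extends → [7, 15]
8 → replaces 15 → [7, 8]
22 → extends → [7, 8, 22]
33 → extends → [7, 8, 22, 33]
22 → already a tail → [7, 8, 22, 33]
35 → extends → [7, 8, 22, 33, 35]
2 → replaces 7 → [2, 8, 22, 33, 35]
18 → replaces 22 → [2, 8, 18, 33, 35]
7 → replaces 8 → [2, 7, 18, 33, 35]
8 → replaces 18 → [2, 7, 8, 33, 35]
16 → replaces 33 → [2, 7, 8, 16, 35]
20 → replaces 35 → [2, 7, 8, 16, 20]
1 → replaces 2 → [1, 7, 8, 16, 20]
Five tails, so the longest strictly increasing subsequence has length 5 (e.g. 7, 15, 22, 33, 35).

5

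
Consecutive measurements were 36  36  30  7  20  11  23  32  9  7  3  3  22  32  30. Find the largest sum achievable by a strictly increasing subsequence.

Let S[i] be the best sum of a strictly increasing subsequence ending at i:
i:      1  2  3  4  5  6  7  8  9 10 11 12 13 14 15
a[i]:  36 36 30  7 20 11 23 32  9  7  3  3 22 32 30
S:     36 36 30  7 27 18 50 82 16  7  3  3 49 82 80
Maximum is 82 (e.g. 7 + 20 + 23 + 32).

82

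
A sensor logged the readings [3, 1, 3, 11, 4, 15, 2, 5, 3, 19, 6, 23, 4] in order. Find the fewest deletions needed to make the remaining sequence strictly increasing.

7

Fewest deletions = n − (longest strictly increasing subsequence).
i:      1  2  3  4  5  6  7  8  9 10 11 12 13
a[i]:   3  1  3 11  4 15  2  5  3 19  6 23  4
dp:     1  1  2  3  3  4  2  4  3  5  5  6  4
max dp = 6, so deletions = 13 − 6 = 7.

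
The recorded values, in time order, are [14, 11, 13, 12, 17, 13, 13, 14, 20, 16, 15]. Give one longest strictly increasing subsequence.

Patience tails give the LIS length; then backtrack through the dp parents:
14 → extends → [14]
11 → replaces 14 → [11]
13 → extends → [11, 13]
12 → replaces 13 → [11, 12]
17 → extends → [11, 12, 17]
13 → replaces 17 → [11, 12, 13]
13 → already a tail → [11, 12, 13]
14 → extends → [11, 12, 13, 14]
20 → extends → [11, 12, 13, 14, 20]
16 → replaces 20 → [11, 12, 13, 14, 16]
15 → replaces 16 → [11, 12, 13, 14, 15]
Length 5; one witness is 11, 12, 13, 14, 20.

11, 12, 13, 14, 20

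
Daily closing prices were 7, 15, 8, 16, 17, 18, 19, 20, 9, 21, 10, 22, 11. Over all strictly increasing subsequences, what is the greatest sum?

Let S[i] be the best sum of a strictly increasing subsequence ending at i:
i:       1   2   3   4   5   6   7   8   9  10  11  12  13
a[i]:    7  15   8  16  17  18  19  20   9  21  10  22  11
S:       7  22  15  38  55  73  92 112  24 133  34 155  45
Maximum is 155 (e.g. 7 + 15 + 16 + 17 + 18 + 19 + 20 + 21 + 22).

155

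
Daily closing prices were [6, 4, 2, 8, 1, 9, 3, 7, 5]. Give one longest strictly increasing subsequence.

Patience tails give the LIS length; then backtrack through the dp parents:
6 → extends → [6]
4 → replaces 6 → [4]
2 → replaces 4 → [2]
8 → extends → [2, 8]
1 → replaces 2 → [1, 8]
9 → extends → [1, 8, 9]
3 → replaces 8 → [1, 3, 9]
7 → replaces 9 → [1, 3, 7]
5 → replaces 7 → [1, 3, 5]
Length 3; one witness is 6, 8, 9.

6, 8, 9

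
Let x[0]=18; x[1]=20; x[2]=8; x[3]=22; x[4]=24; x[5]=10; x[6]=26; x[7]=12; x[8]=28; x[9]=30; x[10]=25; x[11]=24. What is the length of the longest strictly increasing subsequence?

Track the smallest tail for each achievable length (strict):
18 → extends → [18]
20 → extends → [18, 20]
8 → replaces 18 → [8, 20]
22 → extends → [8, 20, 22]
24 → extends → [8, 20, 22, 24]
10 → replaces 20 → [8, 10, 22, 24]
26 → extends → [8, 10, 22, 24, 26]
12 → replaces 22 → [8, 10, 12, 24, 26]
28 → extends → [8, 10, 12, 24, 26, 28]
30 → extends → [8, 10, 12, 24, 26, 28, 30]
25 → replaces 26 → [8, 10, 12, 24, 25, 28, 30]
24 → already a tail → [8, 10, 12, 24, 25, 28, 30]
Seven tails, so the longest strictly increasing subsequence has length 7 (e.g. 18, 20, 22, 24, 26, 28, 30).

7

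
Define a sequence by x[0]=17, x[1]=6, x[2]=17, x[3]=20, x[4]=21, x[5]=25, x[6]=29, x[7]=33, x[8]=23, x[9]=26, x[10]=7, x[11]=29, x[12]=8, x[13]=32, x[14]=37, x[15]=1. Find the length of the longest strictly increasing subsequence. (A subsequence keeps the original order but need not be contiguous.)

Track the smallest tail for each achievable length (strict):
17 → extends → [17]
6 → replaces 17 → [6]
17 → extends → [6, 17]
20 → extends → [6, 17, 20]
21 → extends → [6, 17, 20, 21]
25 → extends → [6, 17, 20, 21, 25]
29 → extends → [6, 17, 20, 21, 25, 29]
33 → extends → [6, 17, 20, 21, 25, 29, 33]
23 → replaces 25 → [6, 17, 20, 21, 23, 29, 33]
26 → replaces 29 → [6, 17, 20, 21, 23, 26, 33]
7 → replaces 17 → [6, 7, 20, 21, 23, 26, 33]
29 → replaces 33 → [6, 7, 20, 21, 23, 26, 29]
8 → replaces 20 → [6, 7, 8, 21, 23, 26, 29]
32 → extends → [6, 7, 8, 21, 23, 26, 29, 32]
37 → extends → [6, 7, 8, 21, 23, 26, 29, 32, 37]
1 → replaces 6 → [1, 7, 8, 21, 23, 26, 29, 32, 37]
Nine tails, so the longest strictly increasing subsequence has length 9 (e.g. 6, 17, 20, 21, 25, 26, 29, 32, 37).

9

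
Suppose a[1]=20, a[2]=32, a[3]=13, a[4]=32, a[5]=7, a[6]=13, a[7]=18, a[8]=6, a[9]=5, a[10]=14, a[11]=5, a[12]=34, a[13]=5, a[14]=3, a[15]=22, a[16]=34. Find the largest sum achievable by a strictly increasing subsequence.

Let S[i] be the best sum of a strictly increasing subsequence ending at i:
i:      1  2  3  4  5  6  7  8  9 10 11 12 13 14 15 16
a[i]:  20 32 13 32  7 13 18  6  5 14  5 34  5  3 22 34
S:     20 52 13 52  7 20 38  6  5 34  5 86  5  3 60 94
Maximum is 94 (e.g. 7 + 13 + 18 + 22 + 34).

94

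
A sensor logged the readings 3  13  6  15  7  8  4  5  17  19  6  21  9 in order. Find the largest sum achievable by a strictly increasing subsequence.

88

Let S[i] be the best sum of a strictly increasing subsequence ending at i:
i:      1  2  3  4  5  6  7  8  9 10 11 12 13
a[i]:   3 13  6 15  7  8  4  5 17 19  6 21  9
S:      3 16  9 31 16 24  7 12 48 67 18 88 33
Maximum is 88 (e.g. 3 + 13 + 15 + 17 + 19 + 21).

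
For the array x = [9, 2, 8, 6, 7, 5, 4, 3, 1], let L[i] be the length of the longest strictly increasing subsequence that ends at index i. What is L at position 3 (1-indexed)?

2

dp[i] = 1 + max{dp[j] : j<i, x[j]<x[i]} (or 1 if no such j):
i:     1 2 3 4 5 6 7 8 9
x[i]:  9 2 8 6 7 5 4 3 1
dp:    1 1 2 2 3 2 2 2 1
At index 3 the value is 2.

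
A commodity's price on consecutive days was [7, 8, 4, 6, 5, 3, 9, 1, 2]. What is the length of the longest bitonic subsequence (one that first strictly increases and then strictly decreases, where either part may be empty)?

6

inc[i] = longest strictly increasing subsequence ending at i; dec[i] = longest strictly decreasing subsequence starting at i:
i:     1 2 3 4 5 6 7 8 9
a[i]:  7 8 4 6 5 3 9 1 2
inc:   1 2 1 2 2 1 3 1 2
dec:   5 5 3 4 3 2 2 1 1
Best peak at i=2 (value 8): inc=2, dec=5, length 2+5−1 = 6.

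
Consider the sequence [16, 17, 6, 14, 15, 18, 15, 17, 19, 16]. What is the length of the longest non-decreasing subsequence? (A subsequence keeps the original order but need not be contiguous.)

Let dp[i] be the length of the longest such subsequence ending at index i:
i:      1  2  3  4  5  6  7  8  9 10
a[i]:  16 17  6 14 15 18 15 17 19 16
dp:     1  2  1  2  3  4  4  5  6  5
Maximum dp value is 6.

6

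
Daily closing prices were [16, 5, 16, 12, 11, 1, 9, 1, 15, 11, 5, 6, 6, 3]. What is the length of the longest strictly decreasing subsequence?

Let dp[i] be the longest strictly decreasing subsequence ending at i:
i:      1  2  3  4  5  6  7  8  9 10 11 12 13 14
a[i]:  16  5 16 12 11  1  9  1 15 11  5  6  6  3
dp:     1  2  1  2  3  4  4  5  2  3  5  5  5  6
Maximum is 6.

6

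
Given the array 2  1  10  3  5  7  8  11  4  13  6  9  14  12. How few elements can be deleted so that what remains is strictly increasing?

6

Fewest deletions = n − (longest strictly increasing subsequence).
Patience tails:
2 → extends → [2]
1 → replaces 2 → [1]
10 → extends → [1, 10]
3 → replaces 10 → [1, 3]
5 → extends → [1, 3, 5]
7 → extends → [1, 3, 5, 7]
8 → extends → [1, 3, 5, 7, 8]
11 → extends → [1, 3, 5, 7, 8, 11]
4 → replaces 5 → [1, 3, 4, 7, 8, 11]
13 → extends → [1, 3, 4, 7, 8, 11, 13]
6 → replaces 7 → [1, 3, 4, 6, 8, 11, 13]
9 → replaces 11 → [1, 3, 4, 6, 8, 9, 13]
14 → extends → [1, 3, 4, 6, 8, 9, 13, 14]
12 → replaces 13 → [1, 3, 4, 6, 8, 9, 12, 14]
Longest strictly increasing subsequence has length 8, so deletions = 14 − 8 = 6.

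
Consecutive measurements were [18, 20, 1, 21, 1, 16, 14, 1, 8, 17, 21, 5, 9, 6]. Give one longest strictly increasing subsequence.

1, 16, 17, 21

Patience tails give the LIS length; then backtrack through the dp parents:
18 → extends → [18]
20 → extends → [18, 20]
1 → replaces 18 → [1, 20]
21 → extends → [1, 20, 21]
1 → already a tail → [1, 20, 21]
16 → replaces 20 → [1, 16, 21]
14 → replaces 16 → [1, 14, 21]
1 → already a tail → [1, 14, 21]
8 → replaces 14 → [1, 8, 21]
17 → replaces 21 → [1, 8, 17]
21 → extends → [1, 8, 17, 21]
5 → replaces 8 → [1, 5, 17, 21]
9 → replaces 17 → [1, 5, 9, 21]
6 → replaces 9 → [1, 5, 6, 21]
Length 4; one witness is 1, 16, 17, 21.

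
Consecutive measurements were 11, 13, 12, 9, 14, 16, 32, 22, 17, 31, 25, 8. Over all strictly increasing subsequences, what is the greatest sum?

107

Let S[i] be the best sum of a strictly increasing subsequence ending at i:
i:       1   2   3   4   5   6   7   8   9  10  11  12
a[i]:   11  13  12   9  14  16  32  22  17  31  25   8
S:      11  24  23   9  38  54  86  76  71 107 101   8
Maximum is 107 (e.g. 11 + 13 + 14 + 16 + 22 + 31).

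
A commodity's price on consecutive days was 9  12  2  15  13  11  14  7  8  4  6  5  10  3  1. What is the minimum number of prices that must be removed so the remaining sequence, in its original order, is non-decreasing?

11

Fewest deletions = n − (longest non-decreasing subsequence).
Patience tails:
9 → extends → [9]
12 → extends → [9, 12]
2 → replaces 9 → [2, 12]
15 → extends → [2, 12, 15]
13 → replaces 15 → [2, 12, 13]
11 → replaces 12 → [2, 11, 13]
14 → extends → [2, 11, 13, 14]
7 → replaces 11 → [2, 7, 13, 14]
8 → replaces 13 → [2, 7, 8, 14]
4 → replaces 7 → [2, 4, 8, 14]
6 → replaces 8 → [2, 4, 6, 14]
5 → replaces 6 → [2, 4, 5, 14]
10 → replaces 14 → [2, 4, 5, 10]
3 → replaces 4 → [2, 3, 5, 10]
1 → replaces 2 → [1, 3, 5, 10]
Longest non-decreasing subsequence has length 4, so deletions = 15 − 4 = 11.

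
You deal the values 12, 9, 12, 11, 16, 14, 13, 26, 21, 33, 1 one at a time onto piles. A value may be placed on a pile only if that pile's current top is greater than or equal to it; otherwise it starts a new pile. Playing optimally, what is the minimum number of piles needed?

The minimum number of non-increasing subsequences covering a sequence equals the length of its longest strictly increasing subsequence.
LIS length is 5 (e.g. 9, 12, 16, 26, 33), so 5 piles are needed.

5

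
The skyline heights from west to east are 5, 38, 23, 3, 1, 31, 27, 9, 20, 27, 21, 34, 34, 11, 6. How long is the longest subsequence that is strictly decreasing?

Let dp[i] be the longest strictly decreasing subsequence ending at i:
i:      1  2  3  4  5  6  7  8  9 10 11 12 13 14 15
a[i]:   5 38 23  3  1 31 27  9 20 27 21 34 34 11  6
dp:     1  1  2  3  4  2  3  4  4  3  4  2  2  5  6
Maximum is 6.

6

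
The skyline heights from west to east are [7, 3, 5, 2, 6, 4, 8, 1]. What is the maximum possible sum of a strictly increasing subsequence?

22

Let S[i] be the best sum of a strictly increasing subsequence ending at i:
i:      1  2  3  4  5  6  7  8
a[i]:   7  3  5  2  6  4  8  1
S:      7  3  8  2 14  7 22  1
Maximum is 22 (e.g. 3 + 5 + 6 + 8).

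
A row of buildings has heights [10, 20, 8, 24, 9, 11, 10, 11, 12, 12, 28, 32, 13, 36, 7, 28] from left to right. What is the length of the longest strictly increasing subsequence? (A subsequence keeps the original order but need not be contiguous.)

8

Track the smallest tail for each achievable length (strict):
10 → extends → [10]
20 → extends → [10, 20]
8 → replaces 10 → [8, 20]
24 → extends → [8, 20, 24]
9 → replaces 20 → [8, 9, 24]
11 → replaces 24 → [8, 9, 11]
10 → replaces 11 → [8, 9, 10]
11 → extends → [8, 9, 10, 11]
12 → extends → [8, 9, 10, 11, 12]
12 → already a tail → [8, 9, 10, 11, 12]
28 → extends → [8, 9, 10, 11, 12, 28]
32 → extends → [8, 9, 10, 11, 12, 28, 32]
13 → replaces 28 → [8, 9, 10, 11, 12, 13, 32]
36 → extends → [8, 9, 10, 11, 12, 13, 32, 36]
7 → replaces 8 → [7, 9, 10, 11, 12, 13, 32, 36]
28 → replaces 32 → [7, 9, 10, 11, 12, 13, 28, 36]
Eight tails, so the longest strictly increasing subsequence has length 8 (e.g. 8, 9, 10, 11, 12, 28, 32, 36).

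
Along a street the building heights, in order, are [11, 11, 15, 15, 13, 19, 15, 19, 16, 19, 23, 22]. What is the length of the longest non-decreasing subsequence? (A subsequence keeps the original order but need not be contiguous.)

Track the smallest tail for each achievable length (allowing ties):
11 → extends → [11]
11 → extends → [11, 11]
15 → extends → [11, 11, 15]
15 → extends → [11, 11, 15, 15]
13 → replaces 15 → [11, 11, 13, 15]
19 → extends → [11, 11, 13, 15, 19]
15 → replaces 19 → [11, 11, 13, 15, 15]
19 → extends → [11, 11, 13, 15, 15, 19]
16 → replaces 19 → [11, 11, 13, 15, 15, 16]
19 → extends → [11, 11, 13, 15, 15, 16, 19]
23 → extends → [11, 11, 13, 15, 15, 16, 19, 23]
22 → replaces 23 → [11, 11, 13, 15, 15, 16, 19, 22]
Eight tails, so the longest non-decreasing subsequence has length 8 (e.g. 11, 11, 15, 15, 19, 19, 19, 23).

8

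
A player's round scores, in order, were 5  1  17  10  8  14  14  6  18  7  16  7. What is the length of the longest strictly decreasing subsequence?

4

Negate each value so 'decreasing' becomes 'increasing', then run patience tails on the negated sequence:
-5 → extends → [-5]
-1 → extends → [-5, -1]
-17 → replaces -5 → [-17, -1]
-10 → replaces -1 → [-17, -10]
-8 → extends → [-17, -10, -8]
-14 → replaces -10 → [-17, -14, -8]
-14 → already a tail → [-17, -14, -8]
-6 → extends → [-17, -14, -8, -6]
-18 → replaces -17 → [-18, -14, -8, -6]
-7 → replaces -6 → [-18, -14, -8, -7]
-16 → replaces -14 → [-18, -16, -8, -7]
-7 → already a tail → [-18, -16, -8, -7]
Four tails, so the longest strictly decreasing subsequence of the original has length 4.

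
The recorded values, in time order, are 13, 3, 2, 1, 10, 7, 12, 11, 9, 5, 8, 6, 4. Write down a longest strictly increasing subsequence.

3, 10, 12

Patience tails give the LIS length; then backtrack through the dp parents:
13 → extends → [13]
3 → replaces 13 → [3]
2 → replaces 3 → [2]
1 → replaces 2 → [1]
10 → extends → [1, 10]
7 → replaces 10 → [1, 7]
12 → extends → [1, 7, 12]
11 → replaces 12 → [1, 7, 11]
9 → replaces 11 → [1, 7, 9]
5 → replaces 7 → [1, 5, 9]
8 → replaces 9 → [1, 5, 8]
6 → replaces 8 → [1, 5, 6]
4 → replaces 5 → [1, 4, 6]
Length 3; one witness is 3, 10, 12.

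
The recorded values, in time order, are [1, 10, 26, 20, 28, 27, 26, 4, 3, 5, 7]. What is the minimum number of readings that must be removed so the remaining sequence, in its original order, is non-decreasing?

7

Fewest deletions = n − (longest non-decreasing subsequence).
Patience tails:
1 → extends → [1]
10 → extends → [1, 10]
26 → extends → [1, 10, 26]
20 → replaces 26 → [1, 10, 20]
28 → extends → [1, 10, 20, 28]
27 → replaces 28 → [1, 10, 20, 27]
26 → replaces 27 → [1, 10, 20, 26]
4 → replaces 10 → [1, 4, 20, 26]
3 → replaces 4 → [1, 3, 20, 26]
5 → replaces 20 → [1, 3, 5, 26]
7 → replaces 26 → [1, 3, 5, 7]
Longest non-decreasing subsequence has length 4, so deletions = 11 − 4 = 7.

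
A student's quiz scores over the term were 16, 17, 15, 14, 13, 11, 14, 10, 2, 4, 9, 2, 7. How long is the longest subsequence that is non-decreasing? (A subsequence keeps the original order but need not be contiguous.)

3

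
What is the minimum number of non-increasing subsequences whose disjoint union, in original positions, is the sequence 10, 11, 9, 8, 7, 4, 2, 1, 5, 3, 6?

3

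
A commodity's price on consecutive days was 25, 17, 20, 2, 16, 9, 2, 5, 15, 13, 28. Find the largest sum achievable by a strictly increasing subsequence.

65

Let S[i] be the best sum of a strictly increasing subsequence ending at i:
i:      1  2  3  4  5  6  7  8  9 10 11
a[i]:  25 17 20  2 16  9  2  5 15 13 28
S:     25 17 37  2 18 11  2  7 26 24 65
Maximum is 65 (e.g. 17 + 20 + 28).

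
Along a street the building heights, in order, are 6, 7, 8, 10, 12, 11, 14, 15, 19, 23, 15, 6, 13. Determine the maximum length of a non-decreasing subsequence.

9

Track the smallest tail for each achievable length (allowing ties):
6 → extends → [6]
7 → extends → [6, 7]
8 → extends → [6, 7, 8]
10 → extends → [6, 7, 8, 10]
12 → extends → [6, 7, 8, 10, 12]
11 → replaces 12 → [6, 7, 8, 10, 11]
14 → extends → [6, 7, 8, 10, 11, 14]
15 → extends → [6, 7, 8, 10, 11, 14, 15]
19 → extends → [6, 7, 8, 10, 11, 14, 15, 19]
23 → extends → [6, 7, 8, 10, 11, 14, 15, 19, 23]
15 → replaces 19 → [6, 7, 8, 10, 11, 14, 15, 15, 23]
6 → replaces 7 → [6, 6, 8, 10, 11, 14, 15, 15, 23]
13 → replaces 14 → [6, 6, 8, 10, 11, 13, 15, 15, 23]
Nine tails, so the longest non-decreasing subsequence has length 9 (e.g. 6, 7, 8, 10, 12, 14, 15, 19, 23).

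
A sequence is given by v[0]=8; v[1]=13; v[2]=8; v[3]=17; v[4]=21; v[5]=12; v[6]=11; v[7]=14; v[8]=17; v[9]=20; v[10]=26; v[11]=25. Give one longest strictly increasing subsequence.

8, 13, 14, 17, 20, 26

Patience tails give the LIS length; then backtrack through the dp parents:
8 → extends → [8]
13 → extends → [8, 13]
8 → already a tail → [8, 13]
17 → extends → [8, 13, 17]
21 → extends → [8, 13, 17, 21]
12 → replaces 13 → [8, 12, 17, 21]
11 → replaces 12 → [8, 11, 17, 21]
14 → replaces 17 → [8, 11, 14, 21]
17 → replaces 21 → [8, 11, 14, 17]
20 → extends → [8, 11, 14, 17, 20]
26 → extends → [8, 11, 14, 17, 20, 26]
25 → replaces 26 → [8, 11, 14, 17, 20, 25]
Length 6; one witness is 8, 13, 14, 17, 20, 26.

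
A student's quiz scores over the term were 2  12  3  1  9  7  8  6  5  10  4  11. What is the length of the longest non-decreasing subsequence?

6

Track the smallest tail for each achievable length (allowing ties):
2 → extends → [2]
12 → extends → [2, 12]
3 → replaces 12 → [2, 3]
1 → replaces 2 → [1, 3]
9 → extends → [1, 3, 9]
7 → replaces 9 → [1, 3, 7]
8 → extends → [1, 3, 7, 8]
6 → replaces 7 → [1, 3, 6, 8]
5 → replaces 6 → [1, 3, 5, 8]
10 → extends → [1, 3, 5, 8, 10]
4 → replaces 5 → [1, 3, 4, 8, 10]
11 → extends → [1, 3, 4, 8, 10, 11]
Six tails, so the longest non-decreasing subsequence has length 6 (e.g. 2, 3, 7, 8, 10, 11).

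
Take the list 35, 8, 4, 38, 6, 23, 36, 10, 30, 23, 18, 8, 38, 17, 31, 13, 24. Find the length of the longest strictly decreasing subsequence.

Negate each value so 'decreasing' becomes 'increasing', then run patience tails on the negated sequence:
-35 → extends → [-35]
-8 → extends → [-35, -8]
-4 → extends → [-35, -8, -4]
-38 → replaces -35 → [-38, -8, -4]
-6 → replaces -4 → [-38, -8, -6]
-23 → replaces -8 → [-38, -23, -6]
-36 → replaces -23 → [-38, -36, -6]
-10 → replaces -6 → [-38, -36, -10]
-30 → replaces -10 → [-38, -36, -30]
-23 → extends → [-38, -36, -30, -23]
-18 → extends → [-38, -36, -30, -23, -18]
-8 → extends → [-38, -36, -30, -23, -18, -8]
-38 → already a tail → [-38, -36, -30, -23, -18, -8]
-17 → replaces -8 → [-38, -36, -30, -23, -18, -17]
-31 → replaces -30 → [-38, -36, -31, -23, -18, -17]
-13 → extends → [-38, -36, -31, -23, -18, -17, -13]
-24 → replaces -23 → [-38, -36, -31, -24, -18, -17, -13]
Seven tails, so the longest strictly decreasing subsequence of the original has length 7.

7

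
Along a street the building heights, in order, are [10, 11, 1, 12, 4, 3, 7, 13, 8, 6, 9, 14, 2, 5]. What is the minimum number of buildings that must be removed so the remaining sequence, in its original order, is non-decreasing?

Fewest deletions = n − (longest non-decreasing subsequence).
Patience tails:
10 → extends → [10]
11 → extends → [10, 11]
1 → replaces 10 → [1, 11]
12 → extends → [1, 11, 12]
4 → replaces 11 → [1, 4, 12]
3 → replaces 4 → [1, 3, 12]
7 → replaces 12 → [1, 3, 7]
13 → extends → [1, 3, 7, 13]
8 → replaces 13 → [1, 3, 7, 8]
6 → replaces 7 → [1, 3, 6, 8]
9 → extends → [1, 3, 6, 8, 9]
14 → extends → [1, 3, 6, 8, 9, 14]
2 → replaces 3 → [1, 2, 6, 8, 9, 14]
5 → replaces 6 → [1, 2, 5, 8, 9, 14]
Longest non-decreasing subsequence has length 6, so deletions = 14 − 6 = 8.

8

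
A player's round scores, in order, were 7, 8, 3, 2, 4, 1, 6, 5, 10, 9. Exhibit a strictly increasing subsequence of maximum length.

Patience tails give the LIS length; then backtrack through the dp parents:
7 → extends → [7]
8 → extends → [7, 8]
3 → replaces 7 → [3, 8]
2 → replaces 3 → [2, 8]
4 → replaces 8 → [2, 4]
1 → replaces 2 → [1, 4]
6 → extends → [1, 4, 6]
5 → replaces 6 → [1, 4, 5]
10 → extends → [1, 4, 5, 10]
9 → replaces 10 → [1, 4, 5, 9]
Length 4; one witness is 3, 4, 6, 10.

3, 4, 6, 10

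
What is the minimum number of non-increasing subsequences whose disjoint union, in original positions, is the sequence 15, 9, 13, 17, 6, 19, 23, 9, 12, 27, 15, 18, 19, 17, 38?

Place each on the leftmost legal pile:
15 → new pile 1 (tops now [15])
9 → pile 1 (tops now [9])
13 → new pile 2 (tops now [9, 13])
17 → new pile 3 (tops now [9, 13, 17])
6 → pile 1 (tops now [6, 13, 17])
19 → new pile 4 (tops now [6, 13, 17, 19])
23 → new pile 5 (tops now [6, 13, 17, 19, 23])
9 → pile 2 (tops now [6, 9, 17, 19, 23])
12 → pile 3 (tops now [6, 9, 12, 19, 23])
27 → new pile 6 (tops now [6, 9, 12, 19, 23, 27])
15 → pile 4 (tops now [6, 9, 12, 15, 23, 27])
18 → pile 5 (tops now [6, 9, 12, 15, 18, 27])
19 → pile 6 (tops now [6, 9, 12, 15, 18, 19])
17 → pile 5 (tops now [6, 9, 12, 15, 17, 19])
38 → new pile 7 (tops now [6, 9, 12, 15, 17, 19, 38])
Seven piles.

7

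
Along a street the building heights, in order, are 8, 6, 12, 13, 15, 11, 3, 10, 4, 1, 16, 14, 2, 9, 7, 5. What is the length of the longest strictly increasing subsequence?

Track the smallest tail for each achievable length (strict):
8 → extends → [8]
6 → replaces 8 → [6]
12 → extends → [6, 12]
13 → extends → [6, 12, 13]
15 → extends → [6, 12, 13, 15]
11 → replaces 12 → [6, 11, 13, 15]
3 → replaces 6 → [3, 11, 13, 15]
10 → replaces 11 → [3, 10, 13, 15]
4 → replaces 10 → [3, 4, 13, 15]
1 → replaces 3 → [1, 4, 13, 15]
16 → extends → [1, 4, 13, 15, 16]
14 → replaces 15 → [1, 4, 13, 14, 16]
2 → replaces 4 → [1, 2, 13, 14, 16]
9 → replaces 13 → [1, 2, 9, 14, 16]
7 → replaces 9 → [1, 2, 7, 14, 16]
5 → replaces 7 → [1, 2, 5, 14, 16]
Five tails, so the longest strictly increasing subsequence has length 5 (e.g. 8, 12, 13, 15, 16).

5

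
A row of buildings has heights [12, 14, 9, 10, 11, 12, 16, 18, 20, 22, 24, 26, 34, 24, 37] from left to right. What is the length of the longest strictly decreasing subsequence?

Let dp[i] be the longest strictly decreasing subsequence ending at i:
i:      1  2  3  4  5  6  7  8  9 10 11 12 13 14 15
a[i]:  12 14  9 10 11 12 16 18 20 22 24 26 34 24 37
dp:     1  1  2  2  2  2  1  1  1  1  1  1  1  2  1
Maximum is 2.

2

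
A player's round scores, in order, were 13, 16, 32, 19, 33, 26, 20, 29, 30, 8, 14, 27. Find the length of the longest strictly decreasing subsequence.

Negate each value so 'decreasing' becomes 'increasing', then run patience tails on the negated sequence:
-13 → extends → [-13]
-16 → replaces -13 → [-16]
-32 → replaces -16 → [-32]
-19 → extends → [-32, -19]
-33 → replaces -32 → [-33, -19]
-26 → replaces -19 → [-33, -26]
-20 → extends → [-33, -26, -20]
-29 → replaces -26 → [-33, -29, -20]
-30 → replaces -29 → [-33, -30, -20]
-8 → extends → [-33, -30, -20, -8]
-14 → replaces -8 → [-33, -30, -20, -14]
-27 → replaces -20 → [-33, -30, -27, -14]
Four tails, so the longest strictly decreasing subsequence of the original has length 4.

4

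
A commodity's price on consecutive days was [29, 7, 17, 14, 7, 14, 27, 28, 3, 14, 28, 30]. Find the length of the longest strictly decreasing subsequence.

5

Let dp[i] be the longest strictly decreasing subsequence ending at i:
i:      1  2  3  4  5  6  7  8  9 10 11 12
a[i]:  29  7 17 14  7 14 27 28  3 14 28 30
dp:     1  2  2  3  4  3  2  2  5  3  2  1
Maximum is 5.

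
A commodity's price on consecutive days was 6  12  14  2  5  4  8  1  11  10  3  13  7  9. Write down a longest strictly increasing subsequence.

Patience tails give the LIS length; then backtrack through the dp parents:
6 → extends → [6]
12 → extends → [6, 12]
14 → extends → [6, 12, 14]
2 → replaces 6 → [2, 12, 14]
5 → replaces 12 → [2, 5, 14]
4 → replaces 5 → [2, 4, 14]
8 → replaces 14 → [2, 4, 8]
1 → replaces 2 → [1, 4, 8]
11 → extends → [1, 4, 8, 11]
10 → replaces 11 → [1, 4, 8, 10]
3 → replaces 4 → [1, 3, 8, 10]
13 → extends → [1, 3, 8, 10, 13]
7 → replaces 8 → [1, 3, 7, 10, 13]
9 → replaces 10 → [1, 3, 7, 9, 13]
Length 5; one witness is 2, 5, 8, 11, 13.

2, 5, 8, 11, 13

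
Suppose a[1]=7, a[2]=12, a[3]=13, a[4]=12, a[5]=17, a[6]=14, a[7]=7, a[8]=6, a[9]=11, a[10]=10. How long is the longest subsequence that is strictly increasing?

4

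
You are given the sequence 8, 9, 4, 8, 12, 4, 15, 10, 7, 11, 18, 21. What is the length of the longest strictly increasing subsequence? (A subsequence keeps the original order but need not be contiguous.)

6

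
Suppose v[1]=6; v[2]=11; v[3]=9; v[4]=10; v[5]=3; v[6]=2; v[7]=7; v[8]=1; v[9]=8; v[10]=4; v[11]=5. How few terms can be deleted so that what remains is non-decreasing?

8

Fewest deletions = n − (longest non-decreasing subsequence).
Patience tails:
6 → extends → [6]
11 → extends → [6, 11]
9 → replaces 11 → [6, 9]
10 → extends → [6, 9, 10]
3 → replaces 6 → [3, 9, 10]
2 → replaces 3 → [2, 9, 10]
7 → replaces 9 → [2, 7, 10]
1 → replaces 2 → [1, 7, 10]
8 → replaces 10 → [1, 7, 8]
4 → replaces 7 → [1, 4, 8]
5 → replaces 8 → [1, 4, 5]
Longest non-decreasing subsequence has length 3, so deletions = 11 − 3 = 8.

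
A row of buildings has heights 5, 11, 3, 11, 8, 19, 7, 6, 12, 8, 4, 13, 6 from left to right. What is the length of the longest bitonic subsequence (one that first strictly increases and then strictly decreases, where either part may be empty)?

inc[i] = longest strictly increasing subsequence ending at i; dec[i] = longest strictly decreasing subsequence starting at i:
i:      1  2  3  4  5  6  7  8  9 10 11 12 13
a[i]:   5 11  3 11  8 19  7  6 12  8  4 13  6
inc:    1  2  1  2  2  3  2  2  3  3  2  4  3
dec:    2  5  1  5  4  4  3  2  3  2  1  2  1
Best peak at i=2 (value 11): inc=2, dec=5, length 2+5−1 = 6.

6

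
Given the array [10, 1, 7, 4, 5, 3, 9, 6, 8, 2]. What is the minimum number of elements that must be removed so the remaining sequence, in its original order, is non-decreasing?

Fewest deletions = n − (longest non-decreasing subsequence).
i:      1  2  3  4  5  6  7  8  9 10
a[i]:  10  1  7  4  5  3  9  6  8  2
dp:     1  1  2  2  3  2  4  4  5  2
max dp = 5, so deletions = 10 − 5 = 5.

5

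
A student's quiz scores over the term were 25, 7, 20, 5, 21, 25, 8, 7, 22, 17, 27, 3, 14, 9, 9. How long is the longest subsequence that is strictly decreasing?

5

Negate each value so 'decreasing' becomes 'increasing', then run patience tails on the negated sequence:
-25 → extends → [-25]
-7 → extends → [-25, -7]
-20 → replaces -7 → [-25, -20]
-5 → extends → [-25, -20, -5]
-21 → replaces -20 → [-25, -21, -5]
-25 → already a tail → [-25, -21, -5]
-8 → replaces -5 → [-25, -21, -8]
-7 → extends → [-25, -21, -8, -7]
-22 → replaces -21 → [-25, -22, -8, -7]
-17 → replaces -8 → [-25, -22, -17, -7]
-27 → replaces -25 → [-27, -22, -17, -7]
-3 → extends → [-27, -22, -17, -7, -3]
-14 → replaces -7 → [-27, -22, -17, -14, -3]
-9 → replaces -3 → [-27, -22, -17, -14, -9]
-9 → already a tail → [-27, -22, -17, -14, -9]
Five tails, so the longest strictly decreasing subsequence of the original has length 5.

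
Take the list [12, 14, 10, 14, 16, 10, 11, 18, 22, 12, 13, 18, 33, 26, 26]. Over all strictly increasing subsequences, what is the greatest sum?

Let S[i] be the best sum of a strictly increasing subsequence ending at i:
i:       1   2   3   4   5   6   7   8   9  10  11  12  13  14  15
a[i]:   12  14  10  14  16  10  11  18  22  12  13  18  33  26  26
S:      12  26  10  26  42  10  21  60  82  33  46  64 115 108 108
Maximum is 115 (e.g. 12 + 14 + 16 + 18 + 22 + 33).

115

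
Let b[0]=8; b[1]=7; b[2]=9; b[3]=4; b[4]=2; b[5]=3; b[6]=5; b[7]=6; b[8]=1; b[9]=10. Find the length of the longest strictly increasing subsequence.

Track the smallest tail for each achievable length (strict):
8 → extends → [8]
7 → replaces 8 → [7]
9 → extends → [7, 9]
4 → replaces 7 → [4, 9]
2 → replaces 4 → [2, 9]
3 → replaces 9 → [2, 3]
5 → extends → [2, 3, 5]
6 → extends → [2, 3, 5, 6]
1 → replaces 2 → [1, 3, 5, 6]
10 → extends → [1, 3, 5, 6, 10]
Five tails, so the longest strictly increasing subsequence has length 5 (e.g. 2, 3, 5, 6, 10).

5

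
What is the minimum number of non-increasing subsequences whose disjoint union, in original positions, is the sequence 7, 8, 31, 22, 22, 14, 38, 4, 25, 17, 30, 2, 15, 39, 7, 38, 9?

6

Place each on the leftmost legal pile:
7 → new pile 1 (tops now [7])
8 → new pile 2 (tops now [7, 8])
31 → new pile 3 (tops now [7, 8, 31])
22 → pile 3 (tops now [7, 8, 22])
22 → pile 3 (tops now [7, 8, 22])
14 → pile 3 (tops now [7, 8, 14])
38 → new pile 4 (tops now [7, 8, 14, 38])
4 → pile 1 (tops now [4, 8, 14, 38])
25 → pile 4 (tops now [4, 8, 14, 25])
17 → pile 4 (tops now [4, 8, 14, 17])
30 → new pile 5 (tops now [4, 8, 14, 17, 30])
2 → pile 1 (tops now [2, 8, 14, 17, 30])
15 → pile 4 (tops now [2, 8, 14, 15, 30])
39 → new pile 6 (tops now [2, 8, 14, 15, 30, 39])
7 → pile 2 (tops now [2, 7, 14, 15, 30, 39])
38 → pile 6 (tops now [2, 7, 14, 15, 30, 38])
9 → pile 3 (tops now [2, 7, 9, 15, 30, 38])
Six piles.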